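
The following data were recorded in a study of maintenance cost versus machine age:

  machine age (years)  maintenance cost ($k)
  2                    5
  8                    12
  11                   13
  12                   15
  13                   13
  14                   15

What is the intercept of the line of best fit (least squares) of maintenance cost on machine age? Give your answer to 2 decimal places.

4.21

n = 6, Σx = 60, Σy = 73, Σxy = 808, Σx² = 698
Sxx = Σx² − (Σx)²/n = 698 − 600 = 98
Sxy = Σxy − (Σx)(Σy)/n = 808 − 730 = 78
b = Sxy/Sxx = 78/98 = 0.795918
a = ȳ − b·x̄ = 12.166667 − 0.795918·10 = 4.207483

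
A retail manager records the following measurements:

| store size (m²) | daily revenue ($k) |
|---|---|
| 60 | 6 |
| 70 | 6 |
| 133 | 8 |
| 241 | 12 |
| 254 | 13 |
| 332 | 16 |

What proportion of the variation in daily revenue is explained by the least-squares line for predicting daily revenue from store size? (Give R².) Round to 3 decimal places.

n = 6, Σx = 1090, Σy = 61, Σxy = 13350, Σx² = 259010, Σy² = 705
Sxx = Σx² − (Σx)²/n = 259010 − 198016.666667 = 60993.333333
Sxy = Σxy − (Σx)(Σy)/n = 13350 − 11081.666667 = 2268.333333
Syy = Σy² − (Σy)²/n = 705 − 620.166667 = 84.833333
R² = Sxy²/(Sxx·Syy) = (2268.333333)²/(60993.333333·84.833333) = 0.994409

0.994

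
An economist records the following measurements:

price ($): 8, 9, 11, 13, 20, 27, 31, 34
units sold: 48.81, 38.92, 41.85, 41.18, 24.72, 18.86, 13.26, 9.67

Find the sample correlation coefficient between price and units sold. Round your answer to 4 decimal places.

-0.9801

n = 8, Σx = 153, Σy = 237.27, Σxy = 3479.91, Σx² = 3681, Σy² = 8580.5119
Sxx = Σx² − (Σx)²/n = 3681 − 2926.125 = 754.875
Sxy = Σxy − (Σx)(Σy)/n = 3479.91 − 4537.78875 = -1057.87875
Syy = Σy² − (Σy)²/n = 8580.5119 − 7037.131613 = 1543.380287
r = Sxy/√(Sxx·Syy) = -1057.87875/√(1165059.194527) = -1057.87875/1079.379078 = -0.980081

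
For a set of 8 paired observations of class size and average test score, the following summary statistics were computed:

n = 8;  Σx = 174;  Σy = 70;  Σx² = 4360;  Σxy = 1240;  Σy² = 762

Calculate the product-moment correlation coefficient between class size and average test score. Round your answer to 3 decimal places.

-0.963

Sxx = Σx² − (Σx)²/n = 4360 − 3784.5 = 575.5
Sxy = Σxy − (Σx)(Σy)/n = 1240 − 1522.5 = -282.5
Syy = Σy² − (Σy)²/n = 762 − 612.5 = 149.5
r = Sxy/√(Sxx·Syy) = -282.5/√(86037.25) = -282.5/293.321070 = -0.963108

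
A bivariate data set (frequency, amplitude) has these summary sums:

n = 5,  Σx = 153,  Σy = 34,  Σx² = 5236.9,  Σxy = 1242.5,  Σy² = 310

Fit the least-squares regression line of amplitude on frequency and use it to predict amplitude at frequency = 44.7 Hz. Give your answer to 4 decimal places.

Sxx = Σx² − (Σx)²/n = 5236.9 − 4681.8 = 555.1
Sxy = Σxy − (Σx)(Σy)/n = 1242.5 − 1040.4 = 202.1
b = Sxy/Sxx = 202.1/555.1 = 0.364079
a = ȳ − b·x̄ = 6.8 − 0.364079·30.6 = -4.340803
ŷ(44.7) = a + b·44.7 = -4.340803 + 0.364079·44.7 = 11.933507

11.9335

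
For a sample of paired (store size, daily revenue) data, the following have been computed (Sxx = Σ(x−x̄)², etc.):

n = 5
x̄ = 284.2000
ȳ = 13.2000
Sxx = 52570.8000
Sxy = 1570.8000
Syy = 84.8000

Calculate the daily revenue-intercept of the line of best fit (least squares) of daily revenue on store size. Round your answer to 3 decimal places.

4.708

b = Sxy/Sxx = 1570.8/52570.8 = 0.029880
a = ȳ − b·x̄ = 13.2 − 0.029880·284.2 = 4.708188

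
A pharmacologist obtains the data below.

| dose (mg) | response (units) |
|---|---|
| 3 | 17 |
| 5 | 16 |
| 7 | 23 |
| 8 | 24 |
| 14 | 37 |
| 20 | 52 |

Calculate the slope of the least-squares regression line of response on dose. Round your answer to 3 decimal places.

2.166

n = 6, Σx = 57, Σy = 169, Σxy = 2042, Σx² = 743
Sxx = Σx² − (Σx)²/n = 743 − 541.5 = 201.5
Sxy = Σxy − (Σx)(Σy)/n = 2042 − 1605.5 = 436.5
b = Sxy/Sxx = 436.5/201.5 = 2.166253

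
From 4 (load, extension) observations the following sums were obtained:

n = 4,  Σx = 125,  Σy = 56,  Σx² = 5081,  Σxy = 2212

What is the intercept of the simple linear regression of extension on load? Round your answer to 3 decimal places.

1.710

Sxx = Σx² − (Σx)²/n = 5081 − 3906.25 = 1174.75
Sxy = Σxy − (Σx)(Σy)/n = 2212 − 1750 = 462
b = Sxy/Sxx = 462/1174.75 = 0.393275
a = ȳ − b·x̄ = 14 − 0.393275·31.25 = 1.710151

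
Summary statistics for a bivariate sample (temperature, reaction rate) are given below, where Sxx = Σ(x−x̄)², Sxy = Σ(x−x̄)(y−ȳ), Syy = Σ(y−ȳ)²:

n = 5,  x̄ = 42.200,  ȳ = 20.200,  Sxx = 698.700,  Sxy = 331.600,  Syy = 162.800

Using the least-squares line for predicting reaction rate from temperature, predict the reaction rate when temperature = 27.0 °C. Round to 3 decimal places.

12.986

b = Sxy/Sxx = 331.6/698.7 = 0.474596
a = ȳ − b·x̄ = 20.2 − 0.474596·42.2 = 0.172062
ŷ(27.0) = a + b·27.0 = 0.172062 + 0.474596·27 = 12.986146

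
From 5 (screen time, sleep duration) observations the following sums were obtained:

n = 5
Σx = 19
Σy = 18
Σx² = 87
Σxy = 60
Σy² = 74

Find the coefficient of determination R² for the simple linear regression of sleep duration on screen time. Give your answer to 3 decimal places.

Sxx = Σx² − (Σx)²/n = 87 − 72.2 = 14.8
Sxy = Σxy − (Σx)(Σy)/n = 60 − 68.4 = -8.4
Syy = Σy² − (Σy)²/n = 74 − 64.8 = 9.2
R² = Sxy²/(Sxx·Syy) = (-8.4)²/(14.8·9.2) = 0.518214

0.518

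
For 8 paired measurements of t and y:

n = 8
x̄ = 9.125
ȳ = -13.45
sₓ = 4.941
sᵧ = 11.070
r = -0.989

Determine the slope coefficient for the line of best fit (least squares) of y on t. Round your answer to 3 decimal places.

b = r · sᵧ/sₓ = -0.989 · 11.07/4.941 = -2.215792

-2.216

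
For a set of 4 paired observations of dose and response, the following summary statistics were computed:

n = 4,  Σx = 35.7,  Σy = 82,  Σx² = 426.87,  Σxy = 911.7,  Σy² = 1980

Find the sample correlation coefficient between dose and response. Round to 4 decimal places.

Sxx = Σx² − (Σx)²/n = 426.87 − 318.6225 = 108.2475
Sxy = Σxy − (Σx)(Σy)/n = 911.7 − 731.85 = 179.85
Syy = Σy² − (Σy)²/n = 1980 − 1681 = 299
r = Sxy/√(Sxx·Syy) = 179.85/√(32366.0025) = 179.85/179.905538 = 0.999691

0.9997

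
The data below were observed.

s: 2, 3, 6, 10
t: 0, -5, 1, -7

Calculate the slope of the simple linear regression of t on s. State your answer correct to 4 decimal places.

-0.5484

n = 4, Σx = 21, Σy = -11, Σxy = -79, Σx² = 149
Sxx = Σx² − (Σx)²/n = 149 − 110.25 = 38.75
Sxy = Σxy − (Σx)(Σy)/n = -79 − (-57.75) = -21.25
b = Sxy/Sxx = -21.25/38.75 = -0.548387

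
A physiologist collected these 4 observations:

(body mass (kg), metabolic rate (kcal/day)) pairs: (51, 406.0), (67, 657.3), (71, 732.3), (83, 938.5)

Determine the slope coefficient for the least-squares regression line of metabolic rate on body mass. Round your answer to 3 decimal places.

n = 4, Σx = 272, Σy = 2734.1, Σxy = 194633.9, Σx² = 19020
Sxx = Σx² − (Σx)²/n = 19020 − 18496 = 524
Sxy = Σxy − (Σx)(Σy)/n = 194633.9 − 185918.8 = 8715.1
b = Sxy/Sxx = 8715.1/524 = 16.631870

16.632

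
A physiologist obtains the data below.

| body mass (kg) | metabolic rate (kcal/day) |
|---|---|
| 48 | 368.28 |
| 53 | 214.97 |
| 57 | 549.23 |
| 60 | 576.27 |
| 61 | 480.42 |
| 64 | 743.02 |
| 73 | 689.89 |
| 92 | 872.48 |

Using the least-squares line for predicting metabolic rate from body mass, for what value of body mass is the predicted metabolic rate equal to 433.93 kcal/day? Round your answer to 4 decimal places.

53.6367

n = 8, Σx = 508, Σy = 4494.56, Σxy = 302442.19, Σx² = 33572
Sxx = Σx² − (Σx)²/n = 33572 − 32258 = 1314
Sxy = Σxy − (Σx)(Σy)/n = 302442.19 − 285404.56 = 17037.63
b = Sxy/Sxx = 17037.63/1314 = 12.966233
a = ȳ − b·x̄ = 561.82 − 12.966233·63.5 = -261.535788
Set a + b·x = 433.93: x = (433.93 − (-261.535788)) / 12.966233 = 53.636688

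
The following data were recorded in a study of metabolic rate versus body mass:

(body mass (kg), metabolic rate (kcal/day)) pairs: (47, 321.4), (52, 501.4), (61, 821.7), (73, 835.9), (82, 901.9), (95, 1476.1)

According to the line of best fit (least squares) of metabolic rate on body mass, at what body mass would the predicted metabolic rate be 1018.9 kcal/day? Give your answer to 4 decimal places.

n = 6, Σx = 410, Σy = 4858.4, Σxy = 366508.3, Σx² = 29712
Sxx = Σx² − (Σx)²/n = 29712 − 28016.666667 = 1695.333333
Sxy = Σxy − (Σx)(Σy)/n = 366508.3 − 331990.666667 = 34517.633333
b = Sxy/Sxx = 34517.633333/1695.333333 = 20.360381
a = ȳ − b·x̄ = 809.733333 − 20.360381·68.333333 = -581.559398
Set a + b·x = 1018.9: x = (1018.9 − (-581.559398)) / 20.360381 = 78.606553

78.6066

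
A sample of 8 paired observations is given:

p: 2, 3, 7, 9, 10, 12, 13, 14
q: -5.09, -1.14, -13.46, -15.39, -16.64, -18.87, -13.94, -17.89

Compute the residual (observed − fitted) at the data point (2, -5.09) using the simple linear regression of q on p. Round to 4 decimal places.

n = 8, Σx = 70, Σy = -102.42, Σxy = -1070.85, Σx² = 752
Sxx = Σx² − (Σx)²/n = 752 − 612.5 = 139.5
Sxy = Σxy − (Σx)(Σy)/n = -1070.85 − (-896.175) = -174.675
b = Sxy/Sxx = -174.675/139.5 = -1.252151
a = ȳ − b·x̄ = -12.8025 − (-1.252151)·8.75 = -1.846183
ŷ(2) = -1.846183 + (-1.252151)·2 = -4.350484
residual = y − ŷ = -5.09 − (-4.350484) = -0.739516

-0.7395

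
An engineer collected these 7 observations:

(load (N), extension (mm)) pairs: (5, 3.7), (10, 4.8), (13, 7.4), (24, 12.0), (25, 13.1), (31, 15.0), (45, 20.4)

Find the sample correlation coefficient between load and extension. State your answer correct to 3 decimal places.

0.995

n = 7, Σx = 153, Σy = 76.4, Σxy = 2161.2, Σx² = 4481, Σy² = 1048.26
Sxx = Σx² − (Σx)²/n = 4481 − 3344.142857 = 1136.857143
Sxy = Σxy − (Σx)(Σy)/n = 2161.2 − 1669.885714 = 491.314286
Syy = Σy² − (Σy)²/n = 1048.26 − 833.851429 = 214.408571
r = Sxy/√(Sxx·Syy) = 491.314286/√(243751.915918) = 491.314286/493.712382 = 0.995143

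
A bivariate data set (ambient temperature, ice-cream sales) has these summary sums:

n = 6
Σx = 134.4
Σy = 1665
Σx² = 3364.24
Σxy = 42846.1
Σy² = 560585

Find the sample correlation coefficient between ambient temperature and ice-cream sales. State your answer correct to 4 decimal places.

Sxx = Σx² − (Σx)²/n = 3364.24 − 3010.56 = 353.68
Sxy = Σxy − (Σx)(Σy)/n = 42846.1 − 37296 = 5550.1
Syy = Σy² − (Σy)²/n = 560585 − 462037.5 = 98547.5
r = Sxy/√(Sxx·Syy) = 5550.1/√(34854279.8) = 5550.1/5903.751333 = 0.940097

0.9401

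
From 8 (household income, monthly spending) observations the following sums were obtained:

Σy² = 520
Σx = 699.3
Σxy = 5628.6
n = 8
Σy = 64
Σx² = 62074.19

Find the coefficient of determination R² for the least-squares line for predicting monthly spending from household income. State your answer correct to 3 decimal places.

Sxx = Σx² − (Σx)²/n = 62074.19 − 61127.56125 = 946.62875
Sxy = Σxy − (Σx)(Σy)/n = 5628.6 − 5594.4 = 34.2
Syy = Σy² − (Σy)²/n = 520 − 512 = 8
R² = Sxy²/(Sxx·Syy) = (34.2)²/(946.62875·8) = 0.154448

0.154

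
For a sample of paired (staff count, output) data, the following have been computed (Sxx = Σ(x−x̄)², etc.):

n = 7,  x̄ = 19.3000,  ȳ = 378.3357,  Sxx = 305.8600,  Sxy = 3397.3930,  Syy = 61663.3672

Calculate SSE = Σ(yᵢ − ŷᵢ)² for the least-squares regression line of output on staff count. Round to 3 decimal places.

b = Sxy/Sxx = 3397.393/305.86 = 11.107673
SSE = Syy − b·Sxy = 61663.3672 − 11.107673·3397.393 = 23926.235190

23926.235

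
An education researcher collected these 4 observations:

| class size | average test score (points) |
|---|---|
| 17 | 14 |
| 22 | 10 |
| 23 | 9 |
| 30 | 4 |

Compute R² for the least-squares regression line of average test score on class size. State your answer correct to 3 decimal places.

0.998

n = 4, Σx = 92, Σy = 37, Σxy = 785, Σx² = 2202, Σy² = 393
Sxx = Σx² − (Σx)²/n = 2202 − 2116 = 86
Sxy = Σxy − (Σx)(Σy)/n = 785 − 851 = -66
Syy = Σy² − (Σy)²/n = 393 − 342.25 = 50.75
R² = Sxy²/(Sxx·Syy) = (-66)²/(86·50.75) = 0.998052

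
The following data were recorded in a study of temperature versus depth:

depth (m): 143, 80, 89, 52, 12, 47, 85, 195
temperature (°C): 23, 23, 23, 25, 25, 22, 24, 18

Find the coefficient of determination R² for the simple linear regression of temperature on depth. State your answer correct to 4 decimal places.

n = 8, Σx = 703, Σy = 183, Σxy = 15360, Σx² = 85077, Σy² = 4221
Sxx = Σx² − (Σx)²/n = 85077 − 61776.125 = 23300.875
Sxy = Σxy − (Σx)(Σy)/n = 15360 − 16081.125 = -721.125
Syy = Σy² − (Σy)²/n = 4221 − 4186.125 = 34.875
R² = Sxy²/(Sxx·Syy) = (-721.125)²/(23300.875·34.875) = 0.639933

0.6399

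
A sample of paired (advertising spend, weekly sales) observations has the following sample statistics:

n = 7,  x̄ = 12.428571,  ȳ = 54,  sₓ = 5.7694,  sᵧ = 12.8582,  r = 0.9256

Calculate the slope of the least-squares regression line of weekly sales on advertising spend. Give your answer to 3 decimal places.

b = r · sᵧ/sₓ = 0.9256 · 12.8582/5.7694 = 2.062875

2.063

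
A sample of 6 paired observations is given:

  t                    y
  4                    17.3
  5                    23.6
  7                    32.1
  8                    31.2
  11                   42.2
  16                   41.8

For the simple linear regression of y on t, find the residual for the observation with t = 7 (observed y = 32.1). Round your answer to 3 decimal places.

3.730

n = 6, Σx = 51, Σy = 188.2, Σxy = 1794.5, Σx² = 531
Sxx = Σx² − (Σx)²/n = 531 − 433.5 = 97.5
Sxy = Σxy − (Σx)(Σy)/n = 1794.5 − 1599.7 = 194.8
b = Sxy/Sxx = 194.8/97.5 = 1.997949
a = ȳ − b·x̄ = 31.366667 − 1.997949·8.5 = 14.384103
ŷ(7) = 14.384103 + 1.997949·7 = 28.369744
residual = y − ŷ = 32.1 − 28.369744 = 3.730256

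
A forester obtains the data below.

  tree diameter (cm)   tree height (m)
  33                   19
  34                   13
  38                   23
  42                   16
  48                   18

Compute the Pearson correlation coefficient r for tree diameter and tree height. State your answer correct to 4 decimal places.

0.0877

n = 5, Σx = 195, Σy = 89, Σxy = 3479, Σx² = 7757, Σy² = 1639
Sxx = Σx² − (Σx)²/n = 7757 − 7605 = 152
Sxy = Σxy − (Σx)(Σy)/n = 3479 − 3471 = 8
Syy = Σy² − (Σy)²/n = 1639 − 1584.2 = 54.8
r = Sxy/√(Sxx·Syy) = 8/√(8329.6) = 8/91.266642 = 0.087655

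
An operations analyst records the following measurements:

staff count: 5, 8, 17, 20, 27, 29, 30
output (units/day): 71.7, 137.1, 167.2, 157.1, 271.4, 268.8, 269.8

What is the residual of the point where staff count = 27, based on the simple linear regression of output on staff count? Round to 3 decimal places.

n = 7, Σx = 136, Σy = 1343.1, Σxy = 30656.7, Σx² = 3248
Sxx = Σx² − (Σx)²/n = 3248 − 2642.285714 = 605.714286
Sxy = Σxy − (Σx)(Σy)/n = 30656.7 − 26094.514286 = 4562.185714
b = Sxy/Sxx = 4562.185714/605.714286 = 7.531910
a = ȳ − b·x̄ = 191.871429 − 7.531910·19.428571 = 45.537170
ŷ(27) = 45.537170 + 7.531910·27 = 248.89875
residual = y − ŷ = 271.4 − 248.89875 = 22.50125

22.501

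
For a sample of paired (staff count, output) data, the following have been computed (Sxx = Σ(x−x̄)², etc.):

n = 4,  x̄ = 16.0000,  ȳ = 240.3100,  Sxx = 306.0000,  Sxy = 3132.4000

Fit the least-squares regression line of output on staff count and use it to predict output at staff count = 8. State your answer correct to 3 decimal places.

158.417

b = Sxy/Sxx = 3132.4/306 = 10.236601
a = ȳ − b·x̄ = 240.31 − 10.236601·16 = 76.524379
ŷ(8) = a + b·8 = 76.524379 + 10.236601·8 = 158.417190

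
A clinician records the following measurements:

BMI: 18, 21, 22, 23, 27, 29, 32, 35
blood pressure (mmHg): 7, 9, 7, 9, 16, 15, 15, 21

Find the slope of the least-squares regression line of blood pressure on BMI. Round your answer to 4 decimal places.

0.8153

n = 8, Σx = 207, Σy = 99, Σxy = 2758, Σx² = 5597
Sxx = Σx² − (Σx)²/n = 5597 − 5356.125 = 240.875
Sxy = Σxy − (Σx)(Σy)/n = 2758 − 2561.625 = 196.375
b = Sxy/Sxx = 196.375/240.875 = 0.815257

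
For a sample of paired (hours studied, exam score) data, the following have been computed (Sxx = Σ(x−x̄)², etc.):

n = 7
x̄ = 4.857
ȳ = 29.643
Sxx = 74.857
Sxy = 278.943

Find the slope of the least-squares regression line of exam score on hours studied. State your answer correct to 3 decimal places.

b = Sxy/Sxx = 278.943/74.857 = 3.726345

3.726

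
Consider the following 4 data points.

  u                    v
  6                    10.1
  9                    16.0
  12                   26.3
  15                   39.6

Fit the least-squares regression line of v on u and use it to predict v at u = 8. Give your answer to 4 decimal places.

n = 4, Σx = 42, Σy = 92, Σxy = 1114.2, Σx² = 486
Sxx = Σx² − (Σx)²/n = 486 − 441 = 45
Sxy = Σxy − (Σx)(Σy)/n = 1114.2 − 966 = 148.2
b = Sxy/Sxx = 148.2/45 = 3.293333
a = ȳ − b·x̄ = 23 − 3.293333·10.5 = -11.58
ŷ(8) = a + b·8 = -11.58 + 3.293333·8 = 14.766667

14.7667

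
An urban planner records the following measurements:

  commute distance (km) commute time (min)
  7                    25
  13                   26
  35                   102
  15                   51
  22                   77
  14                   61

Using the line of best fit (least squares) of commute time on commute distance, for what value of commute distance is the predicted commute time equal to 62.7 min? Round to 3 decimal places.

19.668

n = 6, Σx = 106, Σy = 342, Σxy = 7396, Σx² = 2348
Sxx = Σx² − (Σx)²/n = 2348 − 1872.666667 = 475.333333
Sxy = Σxy − (Σx)(Σy)/n = 7396 − 6042 = 1354
b = Sxy/Sxx = 1354/475.333333 = 2.848527
a = ȳ − b·x̄ = 57 − 2.848527·17.666667 = 6.676017
Set a + b·x = 62.7: x = (62.7 − 6.676017) / 2.848527 = 19.667701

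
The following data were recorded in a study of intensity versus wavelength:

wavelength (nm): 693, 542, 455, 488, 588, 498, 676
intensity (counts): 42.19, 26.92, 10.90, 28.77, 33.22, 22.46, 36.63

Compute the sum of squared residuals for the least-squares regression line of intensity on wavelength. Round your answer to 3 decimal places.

121.941

n = 7, Σx = 3940, Σy = 201.09, Σxy = 118307.89, Σx² = 2269906, Σy² = 6400.9823
Sxx = Σx² − (Σx)²/n = 2269906 − 2217657.142857 = 52248.857143
Sxy = Σxy − (Σx)(Σy)/n = 118307.89 − 113184.942857 = 5122.947143
Syy = Σy² − (Σy)²/n = 6400.9823 − 5776.741157 = 624.241143
b = Sxy/Sxx = 5122.947143/52248.857143 = 0.098049
SSE = Syy − b·Sxy = 624.241143 − 0.098049·5122.947143 = 121.941402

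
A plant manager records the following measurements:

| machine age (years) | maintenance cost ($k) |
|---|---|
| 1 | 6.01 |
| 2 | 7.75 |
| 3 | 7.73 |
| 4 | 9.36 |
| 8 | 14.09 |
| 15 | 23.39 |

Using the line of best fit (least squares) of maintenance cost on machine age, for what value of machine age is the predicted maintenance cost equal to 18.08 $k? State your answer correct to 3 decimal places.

10.916

n = 6, Σx = 33, Σy = 68.33, Σxy = 545.71, Σx² = 319
Sxx = Σx² − (Σx)²/n = 319 − 181.5 = 137.5
Sxy = Σxy − (Σx)(Σy)/n = 545.71 − 375.815 = 169.895
b = Sxy/Sxx = 169.895/137.5 = 1.2356
a = ȳ − b·x̄ = 11.388333 − 1.2356·5.5 = 4.592533
Set a + b·x = 18.08: x = (18.08 − 4.592533) / 1.2356 = 10.915722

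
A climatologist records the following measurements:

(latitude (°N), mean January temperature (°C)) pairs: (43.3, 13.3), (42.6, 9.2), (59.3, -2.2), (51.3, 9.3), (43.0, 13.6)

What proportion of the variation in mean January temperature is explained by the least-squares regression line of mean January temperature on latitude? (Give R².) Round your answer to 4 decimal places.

0.8180

n = 5, Σx = 239.5, Σy = 43.2, Σxy = 1899.24, Σx² = 11686.83, Σy² = 537.82
Sxx = Σx² − (Σx)²/n = 11686.83 − 11472.05 = 214.78
Sxy = Σxy − (Σx)(Σy)/n = 1899.24 − 2069.28 = -170.04
Syy = Σy² − (Σy)²/n = 537.82 − 373.248 = 164.572
R² = Sxy²/(Sxx·Syy) = (-170.04)²/(214.78·164.572) = 0.817998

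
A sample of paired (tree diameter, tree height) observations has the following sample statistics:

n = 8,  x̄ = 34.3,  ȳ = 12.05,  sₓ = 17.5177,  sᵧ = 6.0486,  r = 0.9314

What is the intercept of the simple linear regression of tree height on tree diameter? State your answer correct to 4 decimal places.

b = r · sᵧ/sₓ = 0.9314 · 6.0486/17.5177 = 0.321598
a = ȳ − b·x̄ = 12.05 − 0.321598·34.3 = 1.019171

1.0192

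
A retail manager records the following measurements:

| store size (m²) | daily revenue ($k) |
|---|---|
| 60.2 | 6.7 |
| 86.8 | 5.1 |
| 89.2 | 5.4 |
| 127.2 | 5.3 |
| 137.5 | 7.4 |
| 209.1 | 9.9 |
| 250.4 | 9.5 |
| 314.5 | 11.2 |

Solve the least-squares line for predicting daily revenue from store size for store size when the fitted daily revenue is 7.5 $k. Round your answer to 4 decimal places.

n = 8, Σx = 1274.9, Σy = 60.5, Σxy = 10990.65, Σx² = 259534.23
Sxx = Σx² − (Σx)²/n = 259534.23 − 203171.25125 = 56362.97875
Sxy = Σxy − (Σx)(Σy)/n = 10990.65 − 9641.43125 = 1349.21875
b = Sxy/Sxx = 1349.21875/56362.97875 = 0.023938
a = ȳ − b·x̄ = 7.5625 − 0.023938·159.3625 = 3.747675
Set a + b·x = 7.5: x = (7.5 − 3.747675) / 0.023938 = 156.751592

156.7516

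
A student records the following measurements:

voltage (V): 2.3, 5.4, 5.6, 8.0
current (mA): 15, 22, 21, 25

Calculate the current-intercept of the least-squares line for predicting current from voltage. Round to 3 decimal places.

11.351

n = 4, Σx = 21.3, Σy = 83, Σxy = 470.9, Σx² = 129.81
Sxx = Σx² − (Σx)²/n = 129.81 − 113.4225 = 16.3875
Sxy = Σxy − (Σx)(Σy)/n = 470.9 − 441.975 = 28.925
b = Sxy/Sxx = 28.925/16.3875 = 1.765065
a = ȳ − b·x̄ = 20.75 − 1.765065·5.325 = 11.351030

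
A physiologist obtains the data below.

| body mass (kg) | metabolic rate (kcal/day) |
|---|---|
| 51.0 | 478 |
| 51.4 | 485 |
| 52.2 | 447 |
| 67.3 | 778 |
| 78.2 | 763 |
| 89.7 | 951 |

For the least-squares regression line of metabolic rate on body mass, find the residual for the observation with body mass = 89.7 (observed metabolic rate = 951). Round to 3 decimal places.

n = 6, Σx = 389.8, Σy = 3902, Σxy = 269971.1, Σx² = 26658.42
Sxx = Σx² − (Σx)²/n = 26658.42 − 25324.006667 = 1334.413333
Sxy = Σxy − (Σx)(Σy)/n = 269971.1 − 253499.933333 = 16471.166667
b = Sxy/Sxx = 16471.166667/1334.413333 = 12.343377
a = ȳ − b·x̄ = 650.333333 − 12.343377·64.966667 = -151.574717
ŷ(89.7) = -151.574717 + 12.343377·89.7 = 955.626188
residual = y − ŷ = 951 − 955.626188 = -4.626188

-4.626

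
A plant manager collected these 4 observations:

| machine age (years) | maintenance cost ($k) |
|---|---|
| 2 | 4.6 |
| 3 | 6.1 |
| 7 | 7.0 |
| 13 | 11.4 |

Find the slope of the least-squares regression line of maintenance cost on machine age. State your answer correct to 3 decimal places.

n = 4, Σx = 25, Σy = 29.1, Σxy = 224.7, Σx² = 231
Sxx = Σx² − (Σx)²/n = 231 − 156.25 = 74.75
Sxy = Σxy − (Σx)(Σy)/n = 224.7 − 181.875 = 42.825
b = Sxy/Sxx = 42.825/74.75 = 0.572910

0.573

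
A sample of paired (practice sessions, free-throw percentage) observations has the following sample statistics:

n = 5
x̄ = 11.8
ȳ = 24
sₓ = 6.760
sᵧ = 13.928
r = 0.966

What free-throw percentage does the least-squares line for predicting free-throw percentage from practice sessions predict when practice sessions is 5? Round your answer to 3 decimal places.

10.466

b = r · sᵧ/sₓ = 0.966 · 13.928/6.76 = 1.990303
a = ȳ − b·x̄ = 24 − 1.990303·11.8 = 0.514425
ŷ(5) = a + b·5 = 0.514425 + 1.990303·5 = 10.465940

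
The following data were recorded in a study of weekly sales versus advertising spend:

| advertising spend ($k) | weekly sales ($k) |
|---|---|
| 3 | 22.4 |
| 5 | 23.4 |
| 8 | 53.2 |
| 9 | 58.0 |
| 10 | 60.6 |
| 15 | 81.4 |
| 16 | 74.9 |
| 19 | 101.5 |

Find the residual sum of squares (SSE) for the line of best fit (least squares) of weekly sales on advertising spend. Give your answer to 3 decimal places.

290.837

n = 8, Σx = 85, Σy = 475.4, Σxy = 6085.7, Σx² = 1121, Σy² = 33454.14
Sxx = Σx² − (Σx)²/n = 1121 − 903.125 = 217.875
Sxy = Σxy − (Σx)(Σy)/n = 6085.7 − 5051.125 = 1034.575
Syy = Σy² − (Σy)²/n = 33454.14 − 28250.645 = 5203.495
b = Sxy/Sxx = 1034.575/217.875 = 4.748480
SSE = Syy − b·Sxy = 5203.495 − 4.748480·1034.575 = 290.836684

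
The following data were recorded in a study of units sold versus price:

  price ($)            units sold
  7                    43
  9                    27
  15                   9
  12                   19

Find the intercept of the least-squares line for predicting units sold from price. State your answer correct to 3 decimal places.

67.354

n = 4, Σx = 43, Σy = 98, Σxy = 907, Σx² = 499
Sxx = Σx² − (Σx)²/n = 499 − 462.25 = 36.75
Sxy = Σxy − (Σx)(Σy)/n = 907 − 1053.5 = -146.5
b = Sxy/Sxx = -146.5/36.75 = -3.986395
a = ȳ − b·x̄ = 24.5 − (-3.986395)·10.75 = 67.353741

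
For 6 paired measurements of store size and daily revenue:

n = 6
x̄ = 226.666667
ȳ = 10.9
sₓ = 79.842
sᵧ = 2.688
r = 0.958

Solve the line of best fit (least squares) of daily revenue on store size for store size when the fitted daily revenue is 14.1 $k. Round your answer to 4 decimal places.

b = r · sᵧ/sₓ = 0.958 · 2.688/79.842 = 0.032252
a = ȳ − b·x̄ = 10.9 − 0.032252·226.666667 = 3.589434
Set a + b·x = 14.1: x = (14.1 − 3.589434) / 0.032252 = 325.883786

325.8838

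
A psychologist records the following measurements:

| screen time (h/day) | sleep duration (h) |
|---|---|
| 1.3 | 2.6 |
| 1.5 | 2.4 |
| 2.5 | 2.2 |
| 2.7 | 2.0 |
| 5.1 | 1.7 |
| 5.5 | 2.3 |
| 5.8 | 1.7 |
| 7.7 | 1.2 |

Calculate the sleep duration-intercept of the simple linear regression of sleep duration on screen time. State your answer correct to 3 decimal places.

n = 8, Σx = 32.1, Σy = 16.1, Σxy = 58.3, Σx² = 166.67
Sxx = Σx² − (Σx)²/n = 166.67 − 128.80125 = 37.86875
Sxy = Σxy − (Σx)(Σy)/n = 58.3 − 64.60125 = -6.30125
b = Sxy/Sxx = -6.30125/37.86875 = -0.166397
a = ȳ − b·x̄ = 2.0125 − (-0.166397)·4.0125 = 2.680168

2.680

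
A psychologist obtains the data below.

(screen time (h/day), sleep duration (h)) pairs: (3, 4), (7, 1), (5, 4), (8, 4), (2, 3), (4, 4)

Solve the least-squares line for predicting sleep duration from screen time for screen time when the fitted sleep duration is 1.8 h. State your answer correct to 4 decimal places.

n = 6, Σx = 29, Σy = 20, Σxy = 93, Σx² = 167
Sxx = Σx² − (Σx)²/n = 167 − 140.166667 = 26.833333
Sxy = Σxy − (Σx)(Σy)/n = 93 − 96.666667 = -3.666667
b = Sxy/Sxx = -3.666667/26.833333 = -0.136646
a = ȳ − b·x̄ = 3.333333 − (-0.136646)·4.833333 = 3.993789
Set a + b·x = 1.8: x = (1.8 − 3.993789) / (-0.136646) = 16.054545

16.0545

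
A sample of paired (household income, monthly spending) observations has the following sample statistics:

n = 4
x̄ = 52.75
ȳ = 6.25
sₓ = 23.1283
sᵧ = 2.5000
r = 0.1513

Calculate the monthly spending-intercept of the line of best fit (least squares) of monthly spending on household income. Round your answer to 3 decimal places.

b = r · sᵧ/sₓ = 0.1513 · 2.5/23.1283 = 0.016354
a = ȳ − b·x̄ = 6.25 − 0.016354·52.75 = 5.387304

5.387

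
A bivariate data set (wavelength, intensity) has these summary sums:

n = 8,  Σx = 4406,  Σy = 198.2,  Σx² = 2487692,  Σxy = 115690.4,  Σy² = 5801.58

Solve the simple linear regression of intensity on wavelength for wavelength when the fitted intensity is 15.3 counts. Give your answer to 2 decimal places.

Sxx = Σx² − (Σx)²/n = 2487692 − 2426604.5 = 61087.5
Sxy = Σxy − (Σx)(Σy)/n = 115690.4 − 109158.65 = 6531.75
b = Sxy/Sxx = 6531.75/61087.5 = 0.106924
a = ȳ − b·x̄ = 24.775 − 0.106924·550.75 = -34.113665
Set a + b·x = 15.3: x = (15.3 − (-34.113665)) / 0.106924 = 462.136066

462.14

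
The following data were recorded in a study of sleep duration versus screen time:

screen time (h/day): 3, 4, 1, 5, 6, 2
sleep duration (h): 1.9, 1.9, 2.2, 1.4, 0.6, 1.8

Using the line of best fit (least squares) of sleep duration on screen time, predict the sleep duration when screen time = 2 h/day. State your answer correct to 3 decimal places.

2.028

n = 6, Σx = 21, Σy = 9.8, Σxy = 29.7, Σx² = 91
Sxx = Σx² − (Σx)²/n = 91 − 73.5 = 17.5
Sxy = Σxy − (Σx)(Σy)/n = 29.7 − 34.3 = -4.6
b = Sxy/Sxx = -4.6/17.5 = -0.262857
a = ȳ − b·x̄ = 1.633333 − (-0.262857)·3.5 = 2.553333
ŷ(2) = a + b·2 = 2.553333 + (-0.262857)·2 = 2.027619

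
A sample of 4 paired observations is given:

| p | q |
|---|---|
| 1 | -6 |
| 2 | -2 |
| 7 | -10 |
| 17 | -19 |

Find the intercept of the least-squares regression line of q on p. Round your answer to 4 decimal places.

-2.8149

n = 4, Σx = 27, Σy = -37, Σxy = -403, Σx² = 343
Sxx = Σx² − (Σx)²/n = 343 − 182.25 = 160.75
Sxy = Σxy − (Σx)(Σy)/n = -403 − (-249.75) = -153.25
b = Sxy/Sxx = -153.25/160.75 = -0.953344
a = ȳ − b·x̄ = -9.25 − (-0.953344)·6.75 = -2.814930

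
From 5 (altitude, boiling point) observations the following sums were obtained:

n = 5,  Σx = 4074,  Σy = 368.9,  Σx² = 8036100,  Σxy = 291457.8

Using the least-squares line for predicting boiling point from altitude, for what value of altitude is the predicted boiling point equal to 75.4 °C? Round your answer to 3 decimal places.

Sxx = Σx² − (Σx)²/n = 8036100 − 3319495.2 = 4716604.8
Sxy = Σxy − (Σx)(Σy)/n = 291457.8 − 300579.72 = -9121.92
b = Sxy/Sxx = -9121.92/4716604.8 = -0.001934
a = ȳ − b·x̄ = 73.78 − (-0.001934)·814.8 = 75.355824
Set a + b·x = 75.4: x = (75.4 − 75.355824) / (-0.001934) = -22.841612

-22.842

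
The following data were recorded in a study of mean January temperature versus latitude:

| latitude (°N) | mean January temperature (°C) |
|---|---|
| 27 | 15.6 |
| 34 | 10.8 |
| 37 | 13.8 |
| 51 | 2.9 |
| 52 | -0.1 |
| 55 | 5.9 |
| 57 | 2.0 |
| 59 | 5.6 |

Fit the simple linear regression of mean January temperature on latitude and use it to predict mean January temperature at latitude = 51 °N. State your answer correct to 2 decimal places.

5.22

n = 8, Σx = 372, Σy = 56.5, Σxy = 2210.6, Σx² = 18314
Sxx = Σx² − (Σx)²/n = 18314 − 17298 = 1016
Sxy = Σxy − (Σx)(Σy)/n = 2210.6 − 2627.25 = -416.65
b = Sxy/Sxx = -416.65/1016 = -0.410089
a = ȳ − b·x̄ = 7.0625 − (-0.410089)·46.5 = 26.131619
ŷ(51) = a + b·51 = 26.131619 + (-0.410089)·51 = 5.217101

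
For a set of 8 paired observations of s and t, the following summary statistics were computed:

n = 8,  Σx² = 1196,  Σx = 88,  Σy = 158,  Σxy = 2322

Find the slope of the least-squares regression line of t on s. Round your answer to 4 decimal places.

Sxx = Σx² − (Σx)²/n = 1196 − 968 = 228
Sxy = Σxy − (Σx)(Σy)/n = 2322 − 1738 = 584
b = Sxy/Sxx = 584/228 = 2.561404

2.5614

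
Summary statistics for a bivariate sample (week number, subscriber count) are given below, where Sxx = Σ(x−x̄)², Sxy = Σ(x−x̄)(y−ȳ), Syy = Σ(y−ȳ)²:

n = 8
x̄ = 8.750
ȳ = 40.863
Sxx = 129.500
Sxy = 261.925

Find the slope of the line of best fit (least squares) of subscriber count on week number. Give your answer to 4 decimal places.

2.0226

b = Sxy/Sxx = 261.925/129.5 = 2.022587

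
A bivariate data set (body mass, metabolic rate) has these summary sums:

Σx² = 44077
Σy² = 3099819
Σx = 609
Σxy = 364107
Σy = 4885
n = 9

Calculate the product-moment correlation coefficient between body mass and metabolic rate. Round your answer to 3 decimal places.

Sxx = Σx² − (Σx)²/n = 44077 − 41209 = 2868
Sxy = Σxy − (Σx)(Σy)/n = 364107 − 330551.666667 = 33555.333333
Syy = Σy² − (Σy)²/n = 3099819 − 2651469.444444 = 448349.555556
r = Sxy/√(Sxx·Syy) = 33555.333333/√(1285866525.333333) = 33555.333333/35858.981097 = 0.935758

0.936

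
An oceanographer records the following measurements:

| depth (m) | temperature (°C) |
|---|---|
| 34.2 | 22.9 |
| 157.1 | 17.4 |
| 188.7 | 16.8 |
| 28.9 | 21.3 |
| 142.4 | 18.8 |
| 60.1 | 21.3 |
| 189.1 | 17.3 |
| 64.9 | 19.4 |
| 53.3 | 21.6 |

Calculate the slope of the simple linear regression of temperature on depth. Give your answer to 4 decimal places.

n = 9, Σx = 918.7, Σy = 176.8, Σxy = 16941.47, Σx² = 128994.43
Sxx = Σx² − (Σx)²/n = 128994.43 − 93778.854444 = 35215.575556
Sxy = Σxy − (Σx)(Σy)/n = 16941.47 − 18047.351111 = -1105.881111
b = Sxy/Sxx = -1105.881111/35215.575556 = -0.031403

-0.0314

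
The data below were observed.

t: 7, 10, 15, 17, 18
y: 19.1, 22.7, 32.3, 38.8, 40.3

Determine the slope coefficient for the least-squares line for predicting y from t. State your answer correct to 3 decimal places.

n = 5, Σx = 67, Σy = 153.2, Σxy = 2230.2, Σx² = 987
Sxx = Σx² − (Σx)²/n = 987 − 897.8 = 89.2
Sxy = Σxy − (Σx)(Σy)/n = 2230.2 − 2052.88 = 177.32
b = Sxy/Sxx = 177.32/89.2 = 1.987892

1.988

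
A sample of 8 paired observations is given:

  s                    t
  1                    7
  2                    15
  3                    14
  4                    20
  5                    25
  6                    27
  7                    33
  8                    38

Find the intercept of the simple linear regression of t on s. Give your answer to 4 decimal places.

3.5714

n = 8, Σx = 36, Σy = 179, Σxy = 981, Σx² = 204
Sxx = Σx² − (Σx)²/n = 204 − 162 = 42
Sxy = Σxy − (Σx)(Σy)/n = 981 − 805.5 = 175.5
b = Sxy/Sxx = 175.5/42 = 4.178571
a = ȳ − b·x̄ = 22.375 − 4.178571·4.5 = 3.571429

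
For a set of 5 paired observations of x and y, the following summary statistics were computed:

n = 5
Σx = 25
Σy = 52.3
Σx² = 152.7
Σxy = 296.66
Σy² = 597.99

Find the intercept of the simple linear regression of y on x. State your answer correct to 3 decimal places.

4.113

Sxx = Σx² − (Σx)²/n = 152.7 − 125 = 27.7
Sxy = Σxy − (Σx)(Σy)/n = 296.66 − 261.5 = 35.16
b = Sxy/Sxx = 35.16/27.7 = 1.269314
a = ȳ − b·x̄ = 10.46 − 1.269314·5 = 4.113430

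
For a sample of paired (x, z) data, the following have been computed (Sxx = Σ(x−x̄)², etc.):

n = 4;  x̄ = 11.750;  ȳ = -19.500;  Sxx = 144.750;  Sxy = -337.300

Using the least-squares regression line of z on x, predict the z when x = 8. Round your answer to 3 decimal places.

-10.762

b = Sxy/Sxx = -337.3/144.75 = -2.330225
a = ȳ − b·x̄ = -19.5 − (-2.330225)·11.75 = 7.880138
ŷ(8) = a + b·8 = 7.880138 + (-2.330225)·8 = -10.761658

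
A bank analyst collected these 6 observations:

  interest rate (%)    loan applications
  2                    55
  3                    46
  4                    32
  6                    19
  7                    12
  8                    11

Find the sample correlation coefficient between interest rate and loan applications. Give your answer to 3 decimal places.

-0.980

n = 6, Σx = 30, Σy = 175, Σxy = 662, Σx² = 178, Σy² = 6791
Sxx = Σx² − (Σx)²/n = 178 − 150 = 28
Sxy = Σxy − (Σx)(Σy)/n = 662 − 875 = -213
Syy = Σy² − (Σy)²/n = 6791 − 5104.166667 = 1686.833333
r = Sxy/√(Sxx·Syy) = -213/√(47231.333333) = -213/217.327710 = -0.980087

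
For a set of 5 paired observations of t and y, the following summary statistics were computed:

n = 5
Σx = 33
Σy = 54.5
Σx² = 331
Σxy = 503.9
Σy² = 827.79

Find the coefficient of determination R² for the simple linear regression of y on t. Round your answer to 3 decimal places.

0.786

Sxx = Σx² − (Σx)²/n = 331 − 217.8 = 113.2
Sxy = Σxy − (Σx)(Σy)/n = 503.9 − 359.7 = 144.2
Syy = Σy² − (Σy)²/n = 827.79 − 594.05 = 233.74
R² = Sxy²/(Sxx·Syy) = (144.2)²/(113.2·233.74) = 0.785871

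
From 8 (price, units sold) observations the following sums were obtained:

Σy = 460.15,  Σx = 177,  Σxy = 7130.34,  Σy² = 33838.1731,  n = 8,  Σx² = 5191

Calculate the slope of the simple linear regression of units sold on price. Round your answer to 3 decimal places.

-2.393

Sxx = Σx² − (Σx)²/n = 5191 − 3916.125 = 1274.875
Sxy = Σxy − (Σx)(Σy)/n = 7130.34 − 10180.81875 = -3050.47875
b = Sxy/Sxx = -3050.47875/1274.875 = -2.392767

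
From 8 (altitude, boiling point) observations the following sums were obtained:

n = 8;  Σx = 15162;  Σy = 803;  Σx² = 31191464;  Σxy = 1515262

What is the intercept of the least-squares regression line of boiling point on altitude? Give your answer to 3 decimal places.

Sxx = Σx² − (Σx)²/n = 31191464 − 28735780.5 = 2455683.5
Sxy = Σxy − (Σx)(Σy)/n = 1515262 − 1521885.75 = -6623.75
b = Sxy/Sxx = -6623.75/2455683.5 = -0.002697
a = ȳ − b·x̄ = 100.375 − (-0.002697)·1895.25 = 105.487085

105.487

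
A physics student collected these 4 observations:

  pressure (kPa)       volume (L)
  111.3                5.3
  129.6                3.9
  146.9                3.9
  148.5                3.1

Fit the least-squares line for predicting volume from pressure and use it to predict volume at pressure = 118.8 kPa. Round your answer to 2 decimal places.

n = 4, Σx = 536.3, Σy = 16.2, Σxy = 2128.59, Σx² = 72815.71
Sxx = Σx² − (Σx)²/n = 72815.71 − 71904.4225 = 911.2875
Sxy = Σxy − (Σx)(Σy)/n = 2128.59 − 2172.015 = -43.425
b = Sxy/Sxx = -43.425/911.2875 = -0.047652
a = ȳ − b·x̄ = 4.05 − (-0.047652)·134.075 = 10.438990
ŷ(118.8) = a + b·118.8 = 10.438990 + (-0.047652)·118.8 = 4.777890

4.78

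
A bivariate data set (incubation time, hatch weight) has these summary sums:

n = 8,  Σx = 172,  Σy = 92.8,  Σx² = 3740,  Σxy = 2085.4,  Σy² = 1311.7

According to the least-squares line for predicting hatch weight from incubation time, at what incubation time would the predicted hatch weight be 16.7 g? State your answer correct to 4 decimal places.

23.8747

Sxx = Σx² − (Σx)²/n = 3740 − 3698 = 42
Sxy = Σxy − (Σx)(Σy)/n = 2085.4 − 1995.2 = 90.2
b = Sxy/Sxx = 90.2/42 = 2.147619
a = ȳ − b·x̄ = 11.6 − 2.147619·21.5 = -34.573810
Set a + b·x = 16.7: x = (16.7 − (-34.573810)) / 2.147619 = 23.874723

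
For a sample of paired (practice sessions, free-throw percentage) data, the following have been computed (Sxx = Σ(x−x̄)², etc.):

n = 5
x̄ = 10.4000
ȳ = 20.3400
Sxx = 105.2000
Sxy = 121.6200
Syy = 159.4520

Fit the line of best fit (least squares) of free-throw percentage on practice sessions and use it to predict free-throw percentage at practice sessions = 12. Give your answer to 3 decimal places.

b = Sxy/Sxx = 121.62/105.2 = 1.156084
a = ȳ − b·x̄ = 20.34 − 1.156084·10.4 = 8.316730
ŷ(12) = a + b·12 = 8.316730 + 1.156084·12 = 22.189734

22.190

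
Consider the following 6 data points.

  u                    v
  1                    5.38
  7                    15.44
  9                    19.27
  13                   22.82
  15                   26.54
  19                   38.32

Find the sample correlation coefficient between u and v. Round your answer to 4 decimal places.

0.9838

n = 6, Σx = 64, Σy = 127.77, Σxy = 1709.73, Σx² = 886, Σy² = 3332.2173
Sxx = Σx² − (Σx)²/n = 886 − 682.666667 = 203.333333
Sxy = Σxy − (Σx)(Σy)/n = 1709.73 − 1362.88 = 346.85
Syy = Σy² − (Σy)²/n = 3332.2173 − 2720.86215 = 611.35515
r = Sxy/√(Sxx·Syy) = 346.85/√(124308.8805) = 346.85/352.574645 = 0.983763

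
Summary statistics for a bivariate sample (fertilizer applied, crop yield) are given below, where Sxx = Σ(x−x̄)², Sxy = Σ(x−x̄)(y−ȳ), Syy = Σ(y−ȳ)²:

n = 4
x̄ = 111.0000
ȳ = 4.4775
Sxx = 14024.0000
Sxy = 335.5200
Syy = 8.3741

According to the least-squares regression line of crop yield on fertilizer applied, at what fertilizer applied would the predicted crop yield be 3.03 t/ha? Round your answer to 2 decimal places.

b = Sxy/Sxx = 335.52/14024 = 0.023925
a = ȳ − b·x̄ = 4.4775 − 0.023925·111 = 1.821858
Set a + b·x = 3.03: x = (3.03 − 1.821858) / 0.023925 = 50.497675

50.50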